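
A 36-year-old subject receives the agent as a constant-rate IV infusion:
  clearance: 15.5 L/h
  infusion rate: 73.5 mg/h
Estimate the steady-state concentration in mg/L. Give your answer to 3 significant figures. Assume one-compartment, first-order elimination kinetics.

At steady state Css = R₀ / CL = 73.5 / 15.50 = 4.742 mg/L

4.74 mg/L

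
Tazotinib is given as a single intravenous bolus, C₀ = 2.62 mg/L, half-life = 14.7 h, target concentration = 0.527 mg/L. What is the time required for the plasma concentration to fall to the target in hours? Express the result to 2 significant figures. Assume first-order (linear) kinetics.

k = ln2 / t½ = 0.693147 / 14.7 = 0.04715 h⁻¹
t = ln(C₀ / C) / k = ln(2.620 / 0.527) / 0.04715
  = ln(4.972) / 0.04715 = 1.604 / 0.04715 = 34.02 h

34 h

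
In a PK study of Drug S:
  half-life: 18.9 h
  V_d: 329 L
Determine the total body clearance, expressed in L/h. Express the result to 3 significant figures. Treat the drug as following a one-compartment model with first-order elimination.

12.1 L/h

k = ln2 / t½ = 0.693147 / 18.9 = 0.03667 h⁻¹
CL = k × Vd = 0.03667 × 329 = 12.06 L/h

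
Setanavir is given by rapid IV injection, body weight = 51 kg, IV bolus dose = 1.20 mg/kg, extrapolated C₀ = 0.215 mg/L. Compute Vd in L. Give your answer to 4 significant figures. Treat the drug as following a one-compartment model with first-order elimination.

Dose = 1.20 × 51 = 61.20 mg
Vd = Dose / C₀ = 61.20 / 0.215 = 284.7 L

284.7 L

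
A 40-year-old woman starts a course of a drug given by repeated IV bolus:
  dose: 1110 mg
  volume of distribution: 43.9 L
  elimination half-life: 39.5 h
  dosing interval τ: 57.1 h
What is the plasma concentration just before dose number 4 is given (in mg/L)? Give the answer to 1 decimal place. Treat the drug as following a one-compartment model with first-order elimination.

13.9 mg/L

C₀ per dose = Dose / Vd = 1110 / 43.9 = 25.28 mg/L
k = ln2 / t½ = 0.693147 / 39.5 = 0.01755 h⁻¹
Fraction remaining after one interval: r = e^(−kτ) = e^(−0.01755 × 57.1) = 0.3671
Before dose 4, 3 doses have been given (aged 1τ, 2τ, 3τ).
C_trough = C₀ × (r + r² + … + r^3) = C₀ × r(1−r^3)/(1−r)
        = 25.28 × 0.3671 × (1 − 0.04947) / (1 − 0.3671) = 13.94 mg/L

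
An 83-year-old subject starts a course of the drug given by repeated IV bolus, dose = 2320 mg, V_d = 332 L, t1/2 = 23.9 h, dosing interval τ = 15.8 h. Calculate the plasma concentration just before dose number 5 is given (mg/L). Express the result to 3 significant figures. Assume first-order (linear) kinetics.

10.1 mg/L

C₀ per dose = Dose / Vd = 2320 / 332 = 6.988 mg/L
k = ln2 / t½ = 0.693147 / 23.9 = 0.02900 h⁻¹
Fraction remaining after one interval: r = e^(−kτ) = e^(−0.02900 × 15.8) = 0.6324
Before dose 5, 4 doses have been given (aged 1τ, 2τ, 3τ, 4τ).
C_trough = C₀ × (r + r² + … + r^4) = C₀ × r(1−r^4)/(1−r)
        = 6.988 × 0.6324 × (1 − 0.1599) / (1 − 0.6324) = 10.10 mg/L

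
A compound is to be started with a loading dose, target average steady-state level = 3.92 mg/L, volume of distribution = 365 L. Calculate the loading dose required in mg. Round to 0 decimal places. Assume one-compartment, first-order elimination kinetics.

1431 mg

LD = Css × Vd = 3.92 × 365 = 1431 mg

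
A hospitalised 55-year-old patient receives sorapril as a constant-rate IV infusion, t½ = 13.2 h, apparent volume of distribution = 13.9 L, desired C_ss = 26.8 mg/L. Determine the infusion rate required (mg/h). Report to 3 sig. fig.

k = ln2 / t½ = 0.693147 / 13.2 = 0.05251 h⁻¹
CL = k × Vd = 0.05251 × 13.9 = 0.7299 L/h
At steady state, infusion rate R₀ = Css × CL = 26.8 × 0.7299 = 19.56 mg/h

19.6 mg/h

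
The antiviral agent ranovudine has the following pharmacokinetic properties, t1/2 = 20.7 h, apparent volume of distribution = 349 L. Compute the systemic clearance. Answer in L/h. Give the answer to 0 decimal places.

k = ln2 / t½ = 0.693147 / 20.7 = 0.03349 h⁻¹
CL = k × Vd = 0.03349 × 349 = 11.69 L/h

12 L/h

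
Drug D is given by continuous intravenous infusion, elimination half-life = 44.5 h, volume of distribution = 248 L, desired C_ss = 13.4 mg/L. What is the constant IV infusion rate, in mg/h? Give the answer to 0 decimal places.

k = ln2 / t½ = 0.693147 / 44.5 = 0.01558 h⁻¹
CL = k × Vd = 0.01558 × 248 = 3.864 L/h
At steady state, infusion rate R₀ = Css × CL = 13.4 × 3.864 = 51.78 mg/h

52 mg/h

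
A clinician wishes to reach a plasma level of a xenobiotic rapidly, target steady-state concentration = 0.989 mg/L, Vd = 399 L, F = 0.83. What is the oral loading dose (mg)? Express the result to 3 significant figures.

475 mg

LD = Css × Vd / F = 0.989 × 399 / 0.83 = 475.4 mg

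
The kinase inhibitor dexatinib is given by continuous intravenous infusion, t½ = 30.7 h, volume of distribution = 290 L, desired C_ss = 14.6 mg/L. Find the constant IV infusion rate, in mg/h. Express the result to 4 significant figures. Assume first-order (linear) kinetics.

k = ln2 / t½ = 0.693147 / 30.7 = 0.02258 h⁻¹
CL = k × Vd = 0.02258 × 290 = 6.548 L/h
At steady state, infusion rate R₀ = Css × CL = 14.6 × 6.548 = 95.60 mg/h

95.60 mg/h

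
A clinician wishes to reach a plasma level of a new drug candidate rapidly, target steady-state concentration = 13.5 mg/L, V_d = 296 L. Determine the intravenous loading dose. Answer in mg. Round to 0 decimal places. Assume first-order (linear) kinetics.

LD = Css × Vd = 13.5 × 296 = 3996 mg

3996 mg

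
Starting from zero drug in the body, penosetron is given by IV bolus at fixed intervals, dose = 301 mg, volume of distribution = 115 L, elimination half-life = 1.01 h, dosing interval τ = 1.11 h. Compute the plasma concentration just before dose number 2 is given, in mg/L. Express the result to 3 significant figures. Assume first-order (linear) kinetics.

C₀ per dose = Dose / Vd = 301 / 115 = 2.617 mg/L
k = ln2 / t½ = 0.693147 / 1.01 = 0.6863 h⁻¹
Fraction remaining after one interval: r = e^(−kτ) = e^(−0.6863 × 1.11) = 0.4668
Before dose 2, 1 dose has been given (aged 1τ).
C_trough = C₀ × r = 2.617 × 0.4668 = 1.222 mg/L

1.22 mg/L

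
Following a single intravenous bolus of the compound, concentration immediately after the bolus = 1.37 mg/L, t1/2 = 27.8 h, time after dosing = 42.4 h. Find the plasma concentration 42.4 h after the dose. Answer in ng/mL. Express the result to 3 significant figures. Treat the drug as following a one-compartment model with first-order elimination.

k = ln2 / t½ = 0.693147 / 27.8 = 0.02493 h⁻¹
C = C₀ · e^(−k·t) = 1.370 × e^(−0.02493 × 42.4)
  = 1.370 × 0.3475 = 0.4761 mg/L
Convert: 0.4761 mg/L × 1000 = 476.1 ng/mL

476 ng/mL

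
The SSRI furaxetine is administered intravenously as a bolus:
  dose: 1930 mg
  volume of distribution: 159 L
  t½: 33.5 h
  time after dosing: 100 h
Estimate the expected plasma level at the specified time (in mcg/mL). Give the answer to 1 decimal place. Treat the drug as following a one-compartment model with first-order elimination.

C₀ = Dose / Vd = 1930 / 159 = 12.14 mg/L
k = ln2 / t½ = 0.693147 / 33.5 = 0.02069 h⁻¹
C = C₀ · e^(−k·t) = 12.14 × e^(−0.02069 × 100)
  = 12.14 × 0.1263 = 1.533 mg/L
(1.533 mg/L = 1.533 mcg/mL)

1.5 mcg/mL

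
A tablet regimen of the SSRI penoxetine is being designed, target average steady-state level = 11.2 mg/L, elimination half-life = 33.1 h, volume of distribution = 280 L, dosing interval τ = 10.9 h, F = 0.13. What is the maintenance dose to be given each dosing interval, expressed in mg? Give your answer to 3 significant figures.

5510 mg

k = ln2 / t½ = 0.693147 / 33.1 = 0.02094 h⁻¹
CL = k × Vd = 0.02094 × 280 = 5.863 L/h
At steady state, F × (Dose/τ) = Css × CL.
Dose = Css × CL × τ / F = 11.2 × 5.863 × 10.9 / 0.13 = 5506 mg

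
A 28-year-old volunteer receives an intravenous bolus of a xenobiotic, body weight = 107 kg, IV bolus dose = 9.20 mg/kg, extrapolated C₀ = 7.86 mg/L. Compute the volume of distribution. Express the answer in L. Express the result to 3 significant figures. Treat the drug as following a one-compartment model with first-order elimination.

125 L

Dose = 9.20 × 107 = 984.4 mg
Vd = Dose / C₀ = 984.4 / 7.86 = 125.2 L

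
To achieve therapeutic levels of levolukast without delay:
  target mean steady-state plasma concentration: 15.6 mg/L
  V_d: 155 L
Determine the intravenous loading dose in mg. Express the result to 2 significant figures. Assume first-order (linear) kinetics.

2400 mg

LD = Css × Vd = 15.6 × 155 = 2418 mg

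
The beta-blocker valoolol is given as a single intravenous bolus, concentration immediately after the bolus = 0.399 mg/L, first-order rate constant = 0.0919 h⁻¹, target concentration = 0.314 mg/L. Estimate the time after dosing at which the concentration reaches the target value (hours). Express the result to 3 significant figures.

2.61 h

t = ln(C₀ / C) / k = ln(0.3990 / 0.314) / 0.09190
  = ln(1.271) / 0.09190 = 0.2398 / 0.09190 = 2.609 h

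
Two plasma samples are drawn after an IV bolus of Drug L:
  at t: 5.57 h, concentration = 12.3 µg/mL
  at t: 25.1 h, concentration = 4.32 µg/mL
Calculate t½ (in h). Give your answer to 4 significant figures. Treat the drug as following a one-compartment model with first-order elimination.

k = ln(C₁/C₂) / (t₂ − t₁) = ln(12.3/4.32) / (25.1 − 5.57)
  = 1.046 / 19.53 = 0.05356 h⁻¹
t½ = ln2 / k = 0.693147 / 0.05356 = 12.94 h

12.94 h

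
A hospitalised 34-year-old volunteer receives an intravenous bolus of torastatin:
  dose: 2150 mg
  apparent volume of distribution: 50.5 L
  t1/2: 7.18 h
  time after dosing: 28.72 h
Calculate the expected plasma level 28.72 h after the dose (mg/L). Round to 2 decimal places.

C₀ = Dose / Vd = 2150 / 50.5 = 42.57 mg/L
k = ln2 / t½ = 0.693147 / 7.18 = 0.09654 h⁻¹
t / t½ = 28.72 / 7.18 = 4 half-lives
C = C₀ × (1/2)^4 = 42.57 × 0.06250 = 2.661 mg/L

2.66 mg/L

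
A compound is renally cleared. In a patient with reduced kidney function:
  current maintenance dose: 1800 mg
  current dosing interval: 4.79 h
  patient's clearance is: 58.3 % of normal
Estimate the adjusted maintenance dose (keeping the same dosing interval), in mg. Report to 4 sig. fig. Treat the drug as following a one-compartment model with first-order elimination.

To keep the same average steady-state level, dosing rate must scale with clearance.
CL ratio = 58.3 / 100 = 0.5830
New dose (same interval) = 1800 × 0.5830 = 1049 mg

1049 mg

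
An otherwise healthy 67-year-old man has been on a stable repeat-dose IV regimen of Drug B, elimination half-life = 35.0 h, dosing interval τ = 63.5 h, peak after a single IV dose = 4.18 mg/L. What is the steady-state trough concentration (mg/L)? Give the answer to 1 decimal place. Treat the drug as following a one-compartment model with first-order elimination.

k = ln2 / t½ = 0.693147 / 35.0 = 0.01980 h⁻¹
e^(−kτ) = e^(−0.01980 × 63.5) = 0.2844
Accumulation ratio R = 1 / (1 − e^(−kτ)) = 1 / (1 − 0.2844) = 1.397
Steady-state trough = C₀ × R × e^(−kτ) = 4.18 × 1.397 × 0.2844 = 1.661 mg/L

1.7 mg/L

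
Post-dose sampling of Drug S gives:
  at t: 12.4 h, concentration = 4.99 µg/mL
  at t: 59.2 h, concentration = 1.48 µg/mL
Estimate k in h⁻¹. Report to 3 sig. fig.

0.0260 h⁻¹

k = ln(C₁/C₂) / (t₂ − t₁) = ln(4.99/1.48) / (59.2 − 12.4)
  = 1.215 / 46.80 = 0.02596 h⁻¹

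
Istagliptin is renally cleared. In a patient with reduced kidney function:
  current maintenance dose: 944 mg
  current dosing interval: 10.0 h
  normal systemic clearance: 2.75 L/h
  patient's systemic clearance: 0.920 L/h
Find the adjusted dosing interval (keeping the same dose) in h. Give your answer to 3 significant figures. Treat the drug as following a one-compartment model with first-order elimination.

29.9 h

To keep the same average steady-state level, dosing rate must scale with clearance.
CL ratio = 0.920 / 2.75 = 0.3345
New interval (same dose) = 10.0 / 0.3345 = 29.90 h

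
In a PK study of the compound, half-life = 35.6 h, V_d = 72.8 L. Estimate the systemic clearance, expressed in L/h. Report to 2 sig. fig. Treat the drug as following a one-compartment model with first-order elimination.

1.4 L/h

k = ln2 / t½ = 0.693147 / 35.6 = 0.01947 h⁻¹
CL = k × Vd = 0.01947 × 72.8 = 1.417 L/h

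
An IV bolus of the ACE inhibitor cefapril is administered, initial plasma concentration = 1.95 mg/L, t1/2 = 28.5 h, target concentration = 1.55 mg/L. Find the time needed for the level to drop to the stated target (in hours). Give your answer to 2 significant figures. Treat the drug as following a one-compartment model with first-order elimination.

9.4 h

k = ln2 / t½ = 0.693147 / 28.5 = 0.02432 h⁻¹
t = ln(C₀ / C) / k = ln(1.950 / 1.55) / 0.02432
  = ln(1.258) / 0.02432 = 0.2295 / 0.02432 = 9.437 h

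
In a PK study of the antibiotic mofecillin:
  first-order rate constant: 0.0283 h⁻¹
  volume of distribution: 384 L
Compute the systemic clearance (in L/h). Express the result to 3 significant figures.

CL = k × Vd = 0.0283 × 384 = 10.87 L/h

10.9 L/h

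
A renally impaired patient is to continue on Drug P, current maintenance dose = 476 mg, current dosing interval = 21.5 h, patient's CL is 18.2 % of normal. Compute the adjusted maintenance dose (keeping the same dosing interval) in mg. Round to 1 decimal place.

To keep the same average steady-state level, dosing rate must scale with clearance.
CL ratio = 18.2 / 100 = 0.1820
New dose (same interval) = 476 × 0.1820 = 86.63 mg

86.6 mg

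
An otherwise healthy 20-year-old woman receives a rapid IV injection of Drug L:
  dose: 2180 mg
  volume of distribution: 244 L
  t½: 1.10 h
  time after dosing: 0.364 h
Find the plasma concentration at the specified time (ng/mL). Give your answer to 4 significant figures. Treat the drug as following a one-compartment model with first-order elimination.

C₀ = Dose / Vd = 2180 / 244 = 8.934 mg/L
k = ln2 / t½ = 0.693147 / 1.10 = 0.6301 h⁻¹
C = C₀ · e^(−k·t) = 8.934 × e^(−0.6301 × 0.364)
  = 8.934 × 0.7950 = 7.103 mg/L
Convert: 7.103 mg/L × 1000 = 7103 ng/mL

7103 ng/mL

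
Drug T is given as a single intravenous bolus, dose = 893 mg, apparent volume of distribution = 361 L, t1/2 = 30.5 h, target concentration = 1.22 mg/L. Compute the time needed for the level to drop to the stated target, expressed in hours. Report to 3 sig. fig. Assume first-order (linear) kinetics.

31.1 h

C₀ = Dose / Vd = 893.0 / 361 = 2.474 mg/L
k = ln2 / t½ = 0.693147 / 30.5 = 0.02273 h⁻¹
t = ln(C₀ / C) / k = ln(2.474 / 1.22) / 0.02273
  = ln(2.028) / 0.02273 = 0.7071 / 0.02273 = 31.11 h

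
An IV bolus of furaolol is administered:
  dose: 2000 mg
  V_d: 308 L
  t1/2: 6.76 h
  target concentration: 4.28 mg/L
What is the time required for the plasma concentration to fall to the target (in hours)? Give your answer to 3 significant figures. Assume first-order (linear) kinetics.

C₀ = Dose / Vd = 2000 / 308 = 6.494 mg/L
k = ln2 / t½ = 0.693147 / 6.76 = 0.1025 h⁻¹
t = ln(C₀ / C) / k = ln(6.494 / 4.28) / 0.1025
  = ln(1.517) / 0.1025 = 0.4167 / 0.1025 = 4.065 h

4.07 h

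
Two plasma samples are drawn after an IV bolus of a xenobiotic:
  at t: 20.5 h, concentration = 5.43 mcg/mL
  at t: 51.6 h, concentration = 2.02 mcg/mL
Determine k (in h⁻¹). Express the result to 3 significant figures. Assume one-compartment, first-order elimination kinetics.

k = ln(C₁/C₂) / (t₂ − t₁) = ln(5.43/2.02) / (51.6 − 20.5)
  = 0.9888 / 31.10 = 0.03179 h⁻¹

0.0318 h⁻¹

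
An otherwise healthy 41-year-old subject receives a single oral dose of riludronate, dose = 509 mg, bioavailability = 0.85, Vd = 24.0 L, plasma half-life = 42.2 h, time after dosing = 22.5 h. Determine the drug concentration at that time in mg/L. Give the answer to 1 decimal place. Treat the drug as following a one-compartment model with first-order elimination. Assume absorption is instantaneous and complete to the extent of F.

Amount reaching circulation = F × Dose = 0.85 × 509.0 = 432.7 mg
C₀ = F·Dose / Vd = 432.7 / 24.0 = 18.03 mg/L
k = ln2 / t½ = 0.693147 / 42.2 = 0.01643 h⁻¹
C = C₀ · e^(−k·t) = 18.03 × e^(−0.01643 × 22.5)
  = 18.03 × 0.6910 = 12.46 mg/L

12.5 mg/L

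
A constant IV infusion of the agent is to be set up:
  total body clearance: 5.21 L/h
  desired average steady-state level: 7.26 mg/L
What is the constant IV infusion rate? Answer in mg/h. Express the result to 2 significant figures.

38 mg/h

At steady state, infusion rate R₀ = Css × CL = 7.26 × 5.210 = 37.82 mg/h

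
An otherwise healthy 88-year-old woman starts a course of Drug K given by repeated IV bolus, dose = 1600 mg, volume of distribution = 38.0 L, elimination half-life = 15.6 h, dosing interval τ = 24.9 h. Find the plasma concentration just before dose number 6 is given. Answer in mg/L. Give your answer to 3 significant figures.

20.7 mg/L

C₀ per dose = Dose / Vd = 1600 / 38.0 = 42.11 mg/L
k = ln2 / t½ = 0.693147 / 15.6 = 0.04443 h⁻¹
Fraction remaining after one interval: r = e^(−kτ) = e^(−0.04443 × 24.9) = 0.3308
Before dose 6, 5 doses have been given (aged 1τ, 2τ, 3τ, 4τ, 5τ).
C_trough = C₀ × (r + r² + … + r^5) = C₀ × r(1−r^5)/(1−r)
        = 42.11 × 0.3308 × (1 − 0.003961) / (1 − 0.3308) = 20.73 mg/L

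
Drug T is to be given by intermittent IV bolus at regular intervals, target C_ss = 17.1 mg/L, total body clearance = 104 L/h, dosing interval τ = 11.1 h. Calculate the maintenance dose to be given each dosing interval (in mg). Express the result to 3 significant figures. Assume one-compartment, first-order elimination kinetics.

19700 mg

At steady state, Dose/τ = Css × CL.
Dose = Css × CL × τ = 17.1 × 104.0 × 11.1 = 19740 mg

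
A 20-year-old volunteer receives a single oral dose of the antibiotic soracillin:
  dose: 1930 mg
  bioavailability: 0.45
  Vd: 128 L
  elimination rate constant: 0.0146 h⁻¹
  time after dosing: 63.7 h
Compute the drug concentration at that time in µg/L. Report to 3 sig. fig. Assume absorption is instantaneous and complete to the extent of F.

2680 µg/L

Amount reaching circulation = F × Dose = 0.45 × 1930 = 868.5 mg
C₀ = F·Dose / Vd = 868.5 / 128 = 6.785 mg/L
C = C₀ · e^(−k·t) = 6.785 × e^(−0.01460 × 63.7)
  = 6.785 × 0.3945 = 2.677 mg/L
Convert: 2.677 mg/L × 1000 = 2677 µg/L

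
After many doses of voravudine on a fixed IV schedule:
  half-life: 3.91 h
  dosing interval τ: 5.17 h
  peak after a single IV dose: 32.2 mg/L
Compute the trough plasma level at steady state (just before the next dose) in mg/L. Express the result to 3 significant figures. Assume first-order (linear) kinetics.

k = ln2 / t½ = 0.693147 / 3.91 = 0.1773 h⁻¹
e^(−kτ) = e^(−0.1773 × 5.17) = 0.3999
Accumulation ratio R = 1 / (1 − e^(−kτ)) = 1 / (1 − 0.3999) = 1.666
Steady-state trough = C₀ × R × e^(−kτ) = 32.2 × 1.666 × 0.3999 = 21.45 mg/L

21.5 mg/L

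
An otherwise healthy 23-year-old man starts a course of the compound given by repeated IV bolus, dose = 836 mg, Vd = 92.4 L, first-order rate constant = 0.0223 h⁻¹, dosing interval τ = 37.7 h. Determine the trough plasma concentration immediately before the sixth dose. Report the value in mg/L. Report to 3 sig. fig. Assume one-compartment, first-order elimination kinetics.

C₀ per dose = Dose / Vd = 836 / 92.4 = 9.048 mg/L
Fraction remaining after one interval: r = e^(−kτ) = e^(−0.02230 × 37.7) = 0.4314
Before dose 6, 5 doses have been given (aged 1τ, 2τ, 3τ, 4τ, 5τ).
C_trough = C₀ × (r + r² + … + r^5) = C₀ × r(1−r^5)/(1−r)
        = 9.048 × 0.4314 × (1 − 0.01494) / (1 − 0.4314) = 6.762 mg/L

6.76 mg/L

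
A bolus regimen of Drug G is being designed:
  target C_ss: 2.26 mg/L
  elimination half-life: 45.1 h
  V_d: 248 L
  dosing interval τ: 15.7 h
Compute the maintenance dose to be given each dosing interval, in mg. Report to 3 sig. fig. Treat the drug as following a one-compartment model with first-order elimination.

k = ln2 / t½ = 0.693147 / 45.1 = 0.01537 h⁻¹
CL = k × Vd = 0.01537 × 248 = 3.812 L/h
At steady state, Dose/τ = Css × CL.
Dose = Css × CL × τ = 2.26 × 3.812 × 15.7 = 135.3 mg

135 mg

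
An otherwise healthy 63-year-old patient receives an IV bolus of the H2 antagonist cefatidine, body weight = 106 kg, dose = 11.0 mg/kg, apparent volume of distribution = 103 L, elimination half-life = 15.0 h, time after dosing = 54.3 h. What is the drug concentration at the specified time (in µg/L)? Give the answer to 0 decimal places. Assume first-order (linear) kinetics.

921 µg/L

Total dose = 11.0 × 106 = 1166 mg
C₀ = Dose / Vd = 1166 / 103 = 11.32 mg/L
k = ln2 / t½ = 0.693147 / 15.0 = 0.04621 h⁻¹
C = C₀ · e^(−k·t) = 11.32 × e^(−0.04621 × 54.3)
  = 11.32 × 0.08133 = 0.9207 mg/L
Convert: 0.9207 mg/L × 1000 = 920.7 µg/L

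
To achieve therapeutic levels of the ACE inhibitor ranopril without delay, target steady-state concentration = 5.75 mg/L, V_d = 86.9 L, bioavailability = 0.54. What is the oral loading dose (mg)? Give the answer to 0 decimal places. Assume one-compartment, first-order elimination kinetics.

LD = Css × Vd / F = 5.75 × 86.9 / 0.54 = 925.3 mg

925 mg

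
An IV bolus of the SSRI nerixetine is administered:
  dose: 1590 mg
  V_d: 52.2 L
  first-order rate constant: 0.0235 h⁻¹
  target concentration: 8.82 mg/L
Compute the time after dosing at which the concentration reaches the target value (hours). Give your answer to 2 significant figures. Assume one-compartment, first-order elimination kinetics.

53 h

C₀ = Dose / Vd = 1590 / 52.2 = 30.46 mg/L
t = ln(C₀ / C) / k = ln(30.46 / 8.82) / 0.02350
  = ln(3.454) / 0.02350 = 1.240 / 0.02350 = 52.77 h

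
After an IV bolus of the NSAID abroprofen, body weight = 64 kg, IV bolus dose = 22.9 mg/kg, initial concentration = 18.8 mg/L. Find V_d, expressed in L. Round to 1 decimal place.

78.0 L

Dose = 22.9 × 64 = 1466 mg
Vd = Dose / C₀ = 1466 / 18.8 = 77.98 L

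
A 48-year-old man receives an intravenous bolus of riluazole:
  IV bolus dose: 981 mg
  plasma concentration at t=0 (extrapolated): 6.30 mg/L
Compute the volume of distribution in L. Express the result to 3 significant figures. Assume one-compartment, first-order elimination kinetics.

Vd = Dose / C₀ = 981.0 / 6.30 = 155.7 L

156 L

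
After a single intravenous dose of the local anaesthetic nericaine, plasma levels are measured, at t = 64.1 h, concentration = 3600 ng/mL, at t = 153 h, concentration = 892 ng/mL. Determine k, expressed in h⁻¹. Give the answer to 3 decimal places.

0.016 h⁻¹

k = ln(C₁/C₂) / (t₂ − t₁) = ln(3600/892) / (153 − 64.1)
  = 1.395 / 88.90 = 0.01569 h⁻¹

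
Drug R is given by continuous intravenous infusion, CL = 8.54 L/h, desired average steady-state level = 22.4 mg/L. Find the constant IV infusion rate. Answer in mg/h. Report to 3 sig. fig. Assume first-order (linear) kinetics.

At steady state, infusion rate R₀ = Css × CL = 22.4 × 8.540 = 191.3 mg/h

191 mg/h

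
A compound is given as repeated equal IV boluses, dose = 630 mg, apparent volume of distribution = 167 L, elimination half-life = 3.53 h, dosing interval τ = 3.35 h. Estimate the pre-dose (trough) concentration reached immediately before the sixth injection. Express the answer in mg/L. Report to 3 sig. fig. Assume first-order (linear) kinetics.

C₀ per dose = Dose / Vd = 630 / 167 = 3.772 mg/L
k = ln2 / t½ = 0.693147 / 3.53 = 0.1964 h⁻¹
Fraction remaining after one interval: r = e^(−kτ) = e^(−0.1964 × 3.35) = 0.5179
Before dose 6, 5 doses have been given (aged 1τ, 2τ, 3τ, 4τ, 5τ).
C_trough = C₀ × (r + r² + … + r^5) = C₀ × r(1−r^5)/(1−r)
        = 3.772 × 0.5179 × (1 − 0.03726) / (1 − 0.5179) = 3.901 mg/L

3.90 mg/L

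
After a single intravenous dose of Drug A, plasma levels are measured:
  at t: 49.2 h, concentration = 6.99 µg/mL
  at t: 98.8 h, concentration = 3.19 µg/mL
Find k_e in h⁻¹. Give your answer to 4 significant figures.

0.01582 h⁻¹

k = ln(C₁/C₂) / (t₂ − t₁) = ln(6.99/3.19) / (98.8 − 49.2)
  = 0.7845 / 49.60 = 0.01582 h⁻¹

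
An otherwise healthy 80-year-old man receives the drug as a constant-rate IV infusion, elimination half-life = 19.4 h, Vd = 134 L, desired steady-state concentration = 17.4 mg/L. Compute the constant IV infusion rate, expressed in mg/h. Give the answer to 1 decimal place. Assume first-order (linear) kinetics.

83.3 mg/h

k = ln2 / t½ = 0.693147 / 19.4 = 0.03573 h⁻¹
CL = k × Vd = 0.03573 × 134 = 4.788 L/h
At steady state, infusion rate R₀ = Css × CL = 17.4 × 4.788 = 83.31 mg/h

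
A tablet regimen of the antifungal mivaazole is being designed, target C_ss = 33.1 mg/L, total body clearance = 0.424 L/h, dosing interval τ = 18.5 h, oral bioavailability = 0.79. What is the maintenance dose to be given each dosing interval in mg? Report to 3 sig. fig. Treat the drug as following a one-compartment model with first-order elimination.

At steady state, F × (Dose/τ) = Css × CL.
Dose = Css × CL × τ / F = 33.1 × 0.4240 × 18.5 / 0.79 = 328.7 mg

329 mg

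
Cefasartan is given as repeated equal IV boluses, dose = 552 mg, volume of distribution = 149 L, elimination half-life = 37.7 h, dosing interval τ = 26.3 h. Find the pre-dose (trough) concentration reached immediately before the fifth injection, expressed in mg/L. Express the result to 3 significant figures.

C₀ per dose = Dose / Vd = 552 / 149 = 3.705 mg/L
k = ln2 / t½ = 0.693147 / 37.7 = 0.01839 h⁻¹
Fraction remaining after one interval: r = e^(−kτ) = e^(−0.01839 × 26.3) = 0.6165
Before dose 5, 4 doses have been given (aged 1τ, 2τ, 3τ, 4τ).
C_trough = C₀ × (r + r² + … + r^4) = C₀ × r(1−r^4)/(1−r)
        = 3.705 × 0.6165 × (1 − 0.1445) / (1 − 0.6165) = 5.095 mg/L

5.10 mg/L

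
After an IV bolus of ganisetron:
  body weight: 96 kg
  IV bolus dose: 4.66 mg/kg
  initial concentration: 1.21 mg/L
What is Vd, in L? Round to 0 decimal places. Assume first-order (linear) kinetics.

370 L

Dose = 4.66 × 96 = 447.4 mg
Vd = Dose / C₀ = 447.4 / 1.21 = 369.8 L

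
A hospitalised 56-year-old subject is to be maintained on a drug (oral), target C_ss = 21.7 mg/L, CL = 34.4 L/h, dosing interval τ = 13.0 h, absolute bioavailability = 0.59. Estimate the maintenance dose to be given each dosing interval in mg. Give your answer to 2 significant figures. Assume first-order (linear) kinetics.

At steady state, F × (Dose/τ) = Css × CL.
Dose = Css × CL × τ / F = 21.7 × 34.40 × 13.0 / 0.59 = 16450 mg

16000 mg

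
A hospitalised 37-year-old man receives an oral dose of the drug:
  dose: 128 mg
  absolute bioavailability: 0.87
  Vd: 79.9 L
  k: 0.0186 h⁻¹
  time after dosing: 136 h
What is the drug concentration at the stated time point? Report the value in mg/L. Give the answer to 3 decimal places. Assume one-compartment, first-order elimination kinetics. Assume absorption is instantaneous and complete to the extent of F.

Amount reaching circulation = F × Dose = 0.87 × 128.0 = 111.4 mg
C₀ = F·Dose / Vd = 111.4 / 79.9 = 1.394 mg/L
C = C₀ · e^(−k·t) = 1.394 × e^(−0.01860 × 136)
  = 1.394 × 0.07969 = 0.1111 mg/L

0.111 mg/L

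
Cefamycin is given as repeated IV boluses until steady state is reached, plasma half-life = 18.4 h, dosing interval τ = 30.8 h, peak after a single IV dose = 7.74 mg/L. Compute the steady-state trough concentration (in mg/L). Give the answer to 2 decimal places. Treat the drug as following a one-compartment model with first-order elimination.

k = ln2 / t½ = 0.693147 / 18.4 = 0.03767 h⁻¹
e^(−kτ) = e^(−0.03767 × 30.8) = 0.3134
Accumulation ratio R = 1 / (1 − e^(−kτ)) = 1 / (1 − 0.3134) = 1.456
Steady-state trough = C₀ × R × e^(−kτ) = 7.74 × 1.456 × 0.3134 = 3.532 mg/L

3.53 mg/L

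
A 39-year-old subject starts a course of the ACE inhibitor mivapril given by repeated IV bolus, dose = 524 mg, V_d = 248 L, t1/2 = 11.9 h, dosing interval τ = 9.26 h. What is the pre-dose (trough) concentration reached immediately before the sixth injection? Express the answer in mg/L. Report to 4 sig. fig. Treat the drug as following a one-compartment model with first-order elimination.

2.756 mg/L

C₀ per dose = Dose / Vd = 524 / 248 = 2.113 mg/L
k = ln2 / t½ = 0.693147 / 11.9 = 0.05825 h⁻¹
Fraction remaining after one interval: r = e^(−kτ) = e^(−0.05825 × 9.26) = 0.5831
Before dose 6, 5 doses have been given (aged 1τ, 2τ, 3τ, 4τ, 5τ).
C_trough = C₀ × (r + r² + … + r^5) = C₀ × r(1−r^5)/(1−r)
        = 2.113 × 0.5831 × (1 − 0.06741) / (1 − 0.5831) = 2.756 mg/L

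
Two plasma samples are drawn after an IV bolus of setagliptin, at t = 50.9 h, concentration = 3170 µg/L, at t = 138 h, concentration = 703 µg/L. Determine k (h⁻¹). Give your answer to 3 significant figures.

k = ln(C₁/C₂) / (t₂ − t₁) = ln(3170/703) / (138 − 50.9)
  = 1.506 / 87.10 = 0.01729 h⁻¹

0.0173 h⁻¹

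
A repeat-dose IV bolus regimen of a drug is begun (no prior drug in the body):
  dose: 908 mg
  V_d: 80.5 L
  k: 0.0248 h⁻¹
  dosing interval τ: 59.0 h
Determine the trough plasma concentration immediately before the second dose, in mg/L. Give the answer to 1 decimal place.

C₀ per dose = Dose / Vd = 908 / 80.5 = 11.28 mg/L
Fraction remaining after one interval: r = e^(−kτ) = e^(−0.02480 × 59.0) = 0.2315
Before dose 2, 1 dose has been given (aged 1τ).
C_trough = C₀ × r = 11.28 × 0.2315 = 2.611 mg/L

2.6 mg/L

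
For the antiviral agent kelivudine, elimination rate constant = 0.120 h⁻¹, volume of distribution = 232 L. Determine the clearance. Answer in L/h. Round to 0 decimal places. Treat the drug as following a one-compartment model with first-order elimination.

28 L/h

CL = k × Vd = 0.120 × 232 = 27.84 L/h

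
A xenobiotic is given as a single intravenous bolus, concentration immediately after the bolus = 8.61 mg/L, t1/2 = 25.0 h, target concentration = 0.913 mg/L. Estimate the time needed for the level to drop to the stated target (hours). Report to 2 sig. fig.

k = ln2 / t½ = 0.693147 / 25.0 = 0.02773 h⁻¹
t = ln(C₀ / C) / k = ln(8.610 / 0.913) / 0.02773
  = ln(9.430) / 0.02773 = 2.244 / 0.02773 = 80.92 h

81 h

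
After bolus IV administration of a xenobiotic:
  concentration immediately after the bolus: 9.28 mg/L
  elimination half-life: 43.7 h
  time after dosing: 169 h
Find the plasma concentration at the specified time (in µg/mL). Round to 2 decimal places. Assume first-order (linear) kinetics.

k = ln2 / t½ = 0.693147 / 43.7 = 0.01586 h⁻¹
C = C₀ · e^(−k·t) = 9.280 × e^(−0.01586 × 169)
  = 9.280 × 0.06854 = 0.6361 mg/L
(0.6361 mg/L = 0.6361 µg/mL)

0.64 µg/mL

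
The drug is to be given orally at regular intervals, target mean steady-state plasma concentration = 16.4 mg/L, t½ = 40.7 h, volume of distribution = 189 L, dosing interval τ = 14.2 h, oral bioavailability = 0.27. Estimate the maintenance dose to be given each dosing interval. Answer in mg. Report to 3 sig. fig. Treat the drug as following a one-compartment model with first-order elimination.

k = ln2 / t½ = 0.693147 / 40.7 = 0.01703 h⁻¹
CL = k × Vd = 0.01703 × 189 = 3.219 L/h
At steady state, F × (Dose/τ) = Css × CL.
Dose = Css × CL × τ / F = 16.4 × 3.219 × 14.2 / 0.27 = 2776 mg

2780 mg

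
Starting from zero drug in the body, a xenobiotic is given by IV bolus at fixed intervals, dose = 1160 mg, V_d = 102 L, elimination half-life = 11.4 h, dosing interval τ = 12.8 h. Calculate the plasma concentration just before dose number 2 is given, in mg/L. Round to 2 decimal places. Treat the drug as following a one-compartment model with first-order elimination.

C₀ per dose = Dose / Vd = 1160 / 102 = 11.37 mg/L
k = ln2 / t½ = 0.693147 / 11.4 = 0.06080 h⁻¹
Fraction remaining after one interval: r = e^(−kτ) = e^(−0.06080 × 12.8) = 0.4592
Before dose 2, 1 dose has been given (aged 1τ).
C_trough = C₀ × r = 11.37 × 0.4592 = 5.221 mg/L

5.22 mg/L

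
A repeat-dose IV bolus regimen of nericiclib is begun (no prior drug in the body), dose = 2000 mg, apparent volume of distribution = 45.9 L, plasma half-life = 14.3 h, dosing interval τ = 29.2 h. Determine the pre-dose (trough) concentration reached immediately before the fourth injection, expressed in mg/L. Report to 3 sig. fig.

13.8 mg/L

C₀ per dose = Dose / Vd = 2000 / 45.9 = 43.57 mg/L
k = ln2 / t½ = 0.693147 / 14.3 = 0.04847 h⁻¹
Fraction remaining after one interval: r = e^(−kτ) = e^(−0.04847 × 29.2) = 0.2428
Before dose 4, 3 doses have been given (aged 1τ, 2τ, 3τ).
C_trough = C₀ × (r + r² + … + r^3) = C₀ × r(1−r^3)/(1−r)
        = 43.57 × 0.2428 × (1 − 0.01431) / (1 − 0.2428) = 13.77 mg/L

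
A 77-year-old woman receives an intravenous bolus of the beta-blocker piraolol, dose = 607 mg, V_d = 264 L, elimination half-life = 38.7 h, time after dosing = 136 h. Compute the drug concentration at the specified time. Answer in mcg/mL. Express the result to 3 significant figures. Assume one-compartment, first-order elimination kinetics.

0.201 mcg/mL

C₀ = Dose / Vd = 607.0 / 264 = 2.299 mg/L
k = ln2 / t½ = 0.693147 / 38.7 = 0.01791 h⁻¹
C = C₀ · e^(−k·t) = 2.299 × e^(−0.01791 × 136)
  = 2.299 × 0.08753 = 0.2012 mg/L
(0.2012 mg/L = 0.2012 mcg/mL)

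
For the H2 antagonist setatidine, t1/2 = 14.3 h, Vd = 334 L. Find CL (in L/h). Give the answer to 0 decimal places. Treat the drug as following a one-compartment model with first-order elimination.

k = ln2 / t½ = 0.693147 / 14.3 = 0.04847 h⁻¹
CL = k × Vd = 0.04847 × 334 = 16.19 L/h

16 L/h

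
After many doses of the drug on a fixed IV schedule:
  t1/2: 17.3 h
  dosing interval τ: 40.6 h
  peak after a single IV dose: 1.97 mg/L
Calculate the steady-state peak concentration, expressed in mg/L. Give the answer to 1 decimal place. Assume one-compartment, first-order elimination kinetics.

2.5 mg/L

k = ln2 / t½ = 0.693147 / 17.3 = 0.04007 h⁻¹
e^(−kτ) = e^(−0.04007 × 40.6) = 0.1965
Accumulation ratio R = 1 / (1 − e^(−kτ)) = 1 / (1 − 0.1965) = 1.245
Steady-state peak = C₀ × R = 1.97 × 1.245 = 2.453 mg/L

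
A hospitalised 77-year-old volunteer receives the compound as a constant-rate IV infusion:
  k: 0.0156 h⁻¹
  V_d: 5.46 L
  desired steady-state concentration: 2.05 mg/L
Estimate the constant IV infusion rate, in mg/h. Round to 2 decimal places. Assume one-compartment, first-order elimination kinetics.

CL = k × Vd = 0.01560 × 5.46 = 0.08518 L/h
At steady state, infusion rate R₀ = Css × CL = 2.05 × 0.08518 = 0.1746 mg/h

0.17 mg/h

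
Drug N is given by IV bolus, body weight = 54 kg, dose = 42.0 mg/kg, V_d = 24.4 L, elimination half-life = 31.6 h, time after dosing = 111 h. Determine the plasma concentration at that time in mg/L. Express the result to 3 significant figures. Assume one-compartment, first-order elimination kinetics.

8.14 mg/L

Total dose = 42.0 × 54 = 2268 mg
C₀ = Dose / Vd = 2268 / 24.4 = 92.95 mg/L
k = ln2 / t½ = 0.693147 / 31.6 = 0.02194 h⁻¹
C = C₀ · e^(−k·t) = 92.95 × e^(−0.02194 × 111)
  = 92.95 × 0.08757 = 8.140 mg/L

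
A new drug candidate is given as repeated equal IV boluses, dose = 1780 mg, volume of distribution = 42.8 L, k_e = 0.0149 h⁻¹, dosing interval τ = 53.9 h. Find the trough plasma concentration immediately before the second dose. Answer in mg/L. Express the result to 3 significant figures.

18.6 mg/L

C₀ per dose = Dose / Vd = 1780 / 42.8 = 41.59 mg/L
Fraction remaining after one interval: r = e^(−kτ) = e^(−0.01490 × 53.9) = 0.4479
Before dose 2, 1 dose has been given (aged 1τ).
C_trough = C₀ × r = 41.59 × 0.4479 = 18.63 mg/L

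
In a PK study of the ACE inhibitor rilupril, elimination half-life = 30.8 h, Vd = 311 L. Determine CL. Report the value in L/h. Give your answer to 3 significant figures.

k = ln2 / t½ = 0.693147 / 30.8 = 0.02250 h⁻¹
CL = k × Vd = 0.02250 × 311 = 6.998 L/h

7.00 L/h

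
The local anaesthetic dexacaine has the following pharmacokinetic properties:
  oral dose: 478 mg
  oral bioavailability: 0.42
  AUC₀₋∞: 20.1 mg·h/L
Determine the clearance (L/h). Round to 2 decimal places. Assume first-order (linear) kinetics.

CL = F·Dose / AUC = 0.42 × 478 / 20.1 = 9.988 L/h

9.99 L/h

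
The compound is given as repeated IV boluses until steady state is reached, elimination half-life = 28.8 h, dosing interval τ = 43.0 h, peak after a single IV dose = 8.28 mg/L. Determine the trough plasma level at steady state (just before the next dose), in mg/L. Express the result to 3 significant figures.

4.56 mg/L

k = ln2 / t½ = 0.693147 / 28.8 = 0.02407 h⁻¹
e^(−kτ) = e^(−0.02407 × 43.0) = 0.3552
Accumulation ratio R = 1 / (1 − e^(−kτ)) = 1 / (1 − 0.3552) = 1.551
Steady-state trough = C₀ × R × e^(−kτ) = 8.28 × 1.551 × 0.3552 = 4.562 mg/L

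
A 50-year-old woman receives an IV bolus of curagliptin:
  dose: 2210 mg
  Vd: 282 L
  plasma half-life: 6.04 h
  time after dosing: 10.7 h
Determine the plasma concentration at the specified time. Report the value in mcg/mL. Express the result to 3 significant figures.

C₀ = Dose / Vd = 2210 / 282 = 7.837 mg/L
k = ln2 / t½ = 0.693147 / 6.04 = 0.1148 h⁻¹
C = C₀ · e^(−k·t) = 7.837 × e^(−0.1148 × 10.7)
  = 7.837 × 0.2928 = 2.295 mg/L
(2.295 mg/L = 2.295 mcg/mL)

2.30 mcg/mL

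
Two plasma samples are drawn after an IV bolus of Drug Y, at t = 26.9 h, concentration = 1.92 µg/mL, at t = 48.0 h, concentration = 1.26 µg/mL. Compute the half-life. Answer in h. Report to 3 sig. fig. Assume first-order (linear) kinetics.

34.7 h

k = ln(C₁/C₂) / (t₂ − t₁) = ln(1.92/1.26) / (48.0 − 26.9)
  = 0.4212 / 21.10 = 0.01996 h⁻¹
t½ = ln2 / k = 0.693147 / 0.01996 = 34.73 h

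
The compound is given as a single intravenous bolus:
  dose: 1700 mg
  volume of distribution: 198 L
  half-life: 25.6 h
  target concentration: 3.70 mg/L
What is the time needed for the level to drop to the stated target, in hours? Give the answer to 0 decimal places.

31 h

C₀ = Dose / Vd = 1700 / 198 = 8.586 mg/L
k = ln2 / t½ = 0.693147 / 25.6 = 0.02708 h⁻¹
t = ln(C₀ / C) / k = ln(8.586 / 3.70) / 0.02708
  = ln(2.321) / 0.02708 = 0.8420 / 0.02708 = 31.09 h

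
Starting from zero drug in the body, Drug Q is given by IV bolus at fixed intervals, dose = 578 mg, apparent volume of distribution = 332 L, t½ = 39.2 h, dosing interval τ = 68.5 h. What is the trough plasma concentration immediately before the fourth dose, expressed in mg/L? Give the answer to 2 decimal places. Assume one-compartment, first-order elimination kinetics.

C₀ per dose = Dose / Vd = 578 / 332 = 1.741 mg/L
k = ln2 / t½ = 0.693147 / 39.2 = 0.01768 h⁻¹
Fraction remaining after one interval: r = e^(−kτ) = e^(−0.01768 × 68.5) = 0.2979
Before dose 4, 3 doses have been given (aged 1τ, 2τ, 3τ).
C_trough = C₀ × (r + r² + … + r^3) = C₀ × r(1−r^3)/(1−r)
        = 1.741 × 0.2979 × (1 − 0.02644) / (1 − 0.2979) = 0.7192 mg/L

0.72 mg/L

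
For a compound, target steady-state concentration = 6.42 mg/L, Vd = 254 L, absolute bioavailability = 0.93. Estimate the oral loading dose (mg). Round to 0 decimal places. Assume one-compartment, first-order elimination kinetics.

1753 mg

LD = Css × Vd / F = 6.42 × 254 / 0.93 = 1753 mg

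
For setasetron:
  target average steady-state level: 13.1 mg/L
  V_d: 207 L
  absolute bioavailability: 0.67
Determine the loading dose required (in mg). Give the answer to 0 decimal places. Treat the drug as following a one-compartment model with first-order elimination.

LD = Css × Vd / F = 13.1 × 207 / 0.67 = 4047 mg

4047 mg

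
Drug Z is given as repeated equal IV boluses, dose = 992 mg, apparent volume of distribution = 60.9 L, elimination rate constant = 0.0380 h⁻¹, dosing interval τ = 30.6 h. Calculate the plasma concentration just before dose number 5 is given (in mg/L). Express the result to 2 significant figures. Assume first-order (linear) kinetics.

7.3 mg/L

C₀ per dose = Dose / Vd = 992 / 60.9 = 16.29 mg/L
Fraction remaining after one interval: r = e^(−kτ) = e^(−0.03800 × 30.6) = 0.3126
Before dose 5, 4 doses have been given (aged 1τ, 2τ, 3τ, 4τ).
C_trough = C₀ × (r + r² + … + r^4) = C₀ × r(1−r^4)/(1−r)
        = 16.29 × 0.3126 × (1 − 0.009549) / (1 − 0.3126) = 7.337 mg/L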